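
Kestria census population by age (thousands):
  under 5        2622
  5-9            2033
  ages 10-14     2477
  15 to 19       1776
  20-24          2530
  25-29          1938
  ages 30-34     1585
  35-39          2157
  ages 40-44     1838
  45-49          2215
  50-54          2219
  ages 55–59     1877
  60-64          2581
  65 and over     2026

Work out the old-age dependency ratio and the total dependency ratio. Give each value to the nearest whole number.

0–14: 2622 + 2033 + 2477 = 7132
15–64: 1776 + 2530 + 1938 + 1585 + 2157 + 1838 + 2215 + 2219 + 1877 + 2581 = 20716
65+: 2026
Old-age dependency ratio = 2026 / 20716 × 100 = 10
Total dependency ratio = (7132 + 2026) / 20716 × 100 = 9158 / 20716 × 100 = 44

Old-age dependency ratio: 10
Total dependency ratio: 44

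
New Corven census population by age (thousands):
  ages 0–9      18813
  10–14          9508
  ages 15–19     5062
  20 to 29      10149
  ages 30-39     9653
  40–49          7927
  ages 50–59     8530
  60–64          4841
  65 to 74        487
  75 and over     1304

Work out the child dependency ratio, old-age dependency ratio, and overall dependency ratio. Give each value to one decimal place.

Youth dependency ratio: 61.4
Old-age dependency ratio: 3.9
Total dependency ratio: 65.2

0–14: 18813 + 9508 = 28321
15–64: 5062 + 10149 + 9653 + 7927 + 8530 + 4841 = 46162
65+: 487 + 1304 = 1791
Youth dependency ratio = 28321 / 46162 × 100 = 61.4
Old-age dependency ratio = 1791 / 46162 × 100 = 3.9
Total dependency ratio = (28321 + 1791) / 46162 × 100 = 30112 / 46162 × 100 = 65.2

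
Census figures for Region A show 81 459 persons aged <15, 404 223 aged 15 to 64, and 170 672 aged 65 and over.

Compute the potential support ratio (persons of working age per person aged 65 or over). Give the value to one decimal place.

Potential support ratio: 2.4

Potential support ratio = 404 223 / 170 672 = 2.4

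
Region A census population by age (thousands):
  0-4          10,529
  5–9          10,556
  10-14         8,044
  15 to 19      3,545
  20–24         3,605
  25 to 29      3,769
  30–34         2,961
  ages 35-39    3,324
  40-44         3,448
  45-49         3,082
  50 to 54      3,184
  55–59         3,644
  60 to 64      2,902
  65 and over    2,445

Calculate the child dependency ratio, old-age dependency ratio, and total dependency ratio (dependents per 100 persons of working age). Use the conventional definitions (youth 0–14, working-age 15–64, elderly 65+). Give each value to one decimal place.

Youth dependency ratio: 87.0
Old-age dependency ratio: 7.3
Total dependency ratio: 94.4

0–14: 10,529 + 10,556 + 8,044 = 29,129
15–64: 3,545 + 3,605 + 3,769 + 2,961 + 3,324 + 3,448 + 3,082 + 3,184 + 3,644 + 2,902 = 33,464
65+: 2,445
Youth dependency ratio = 29,129 / 33,464 × 100 = 87.0
Old-age dependency ratio = 2,445 / 33,464 × 100 = 7.3
Total dependency ratio = (29,129 + 2,445) / 33,464 × 100 = 31,574 / 33,464 × 100 = 94.4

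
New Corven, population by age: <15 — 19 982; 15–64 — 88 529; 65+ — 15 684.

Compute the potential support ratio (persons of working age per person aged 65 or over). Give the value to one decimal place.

Potential support ratio = 88 529 / 15 684 = 5.6

Potential support ratio: 5.6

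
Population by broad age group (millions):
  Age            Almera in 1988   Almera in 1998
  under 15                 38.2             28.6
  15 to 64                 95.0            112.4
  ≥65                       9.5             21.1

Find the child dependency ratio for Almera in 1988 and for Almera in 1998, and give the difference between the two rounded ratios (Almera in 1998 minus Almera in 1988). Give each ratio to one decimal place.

Almera in 1988: 40.2
Almera in 1998: 25.4
Difference: -14.8

Almera in 1988: 38.2 / 95.0 × 100 = 40.2
Almera in 1998: 28.6 / 112.4 × 100 = 25.4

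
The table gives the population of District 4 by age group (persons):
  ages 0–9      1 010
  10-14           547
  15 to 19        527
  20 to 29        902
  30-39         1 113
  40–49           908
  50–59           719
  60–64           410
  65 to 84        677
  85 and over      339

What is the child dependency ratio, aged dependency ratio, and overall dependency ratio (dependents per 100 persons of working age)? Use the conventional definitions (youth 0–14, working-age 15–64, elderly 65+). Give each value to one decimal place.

Youth dependency ratio: 34.0
Old-age dependency ratio: 22.2
Total dependency ratio: 56.2

0–14: 1 010 + 547 = 1 557
15–64: 527 + 902 + 1 113 + 908 + 719 + 410 = 4 579
65+: 677 + 339 = 1 016
Youth dependency ratio = 1 557 / 4 579 × 100 = 34.0
Old-age dependency ratio = 1 016 / 4 579 × 100 = 22.2
Total dependency ratio = (1 557 + 1 016) / 4 579 × 100 = 2 573 / 4 579 × 100 = 56.2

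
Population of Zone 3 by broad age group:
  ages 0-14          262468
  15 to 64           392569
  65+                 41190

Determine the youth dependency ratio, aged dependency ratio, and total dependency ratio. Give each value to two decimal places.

Youth dependency ratio = 262468 / 392569 × 100 = 66.86
Old-age dependency ratio = 41190 / 392569 × 100 = 10.49
Total dependency ratio = (262468 + 41190) / 392569 × 100 = 303658 / 392569 × 100 = 77.35

Youth dependency ratio: 66.86
Old-age dependency ratio: 10.49
Total dependency ratio: 77.35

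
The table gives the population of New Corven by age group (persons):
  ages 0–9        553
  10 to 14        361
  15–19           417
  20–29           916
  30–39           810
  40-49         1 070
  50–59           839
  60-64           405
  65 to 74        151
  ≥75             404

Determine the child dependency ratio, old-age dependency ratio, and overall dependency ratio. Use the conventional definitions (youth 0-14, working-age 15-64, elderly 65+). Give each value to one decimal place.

0–14: 553 + 361 = 914
15–64: 417 + 916 + 810 + 1 070 + 839 + 405 = 4 457
65+: 151 + 404 = 555
Youth dependency ratio = 914 / 4 457 × 100 = 20.5
Old-age dependency ratio = 555 / 4 457 × 100 = 12.5
Total dependency ratio = (914 + 555) / 4 457 × 100 = 1 469 / 4 457 × 100 = 33.0

Youth dependency ratio: 20.5
Old-age dependency ratio: 12.5
Total dependency ratio: 33.0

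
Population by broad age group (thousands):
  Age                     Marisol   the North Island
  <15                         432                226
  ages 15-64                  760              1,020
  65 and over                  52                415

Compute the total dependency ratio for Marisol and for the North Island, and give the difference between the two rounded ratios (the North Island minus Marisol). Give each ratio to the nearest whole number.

Marisol: (432 + 52) / 760 × 100 = 484 / 760 × 100 = 64
the North Island: (226 + 415) / 1,020 × 100 = 641 / 1,020 × 100 = 63

Marisol: 64
the North Island: 63
Difference: -1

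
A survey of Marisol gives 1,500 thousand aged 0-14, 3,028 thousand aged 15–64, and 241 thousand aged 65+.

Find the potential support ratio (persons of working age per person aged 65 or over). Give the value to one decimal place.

Potential support ratio: 12.6

Potential support ratio = 3,028 / 241 = 12.6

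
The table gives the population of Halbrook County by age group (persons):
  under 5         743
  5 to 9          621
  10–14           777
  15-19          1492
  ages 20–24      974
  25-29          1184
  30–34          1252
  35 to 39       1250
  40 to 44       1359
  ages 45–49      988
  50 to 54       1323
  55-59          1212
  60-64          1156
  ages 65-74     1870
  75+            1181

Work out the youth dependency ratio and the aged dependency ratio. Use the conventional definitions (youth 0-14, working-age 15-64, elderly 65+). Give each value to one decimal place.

0–14: 743 + 621 + 777 = 2141
15–64: 1492 + 974 + 1184 + 1252 + 1250 + 1359 + 988 + 1323 + 1212 + 1156 = 12190
65+: 1870 + 1181 = 3051
Youth dependency ratio = 2141 / 12190 × 100 = 17.6
Old-age dependency ratio = 3051 / 12190 × 100 = 25.0

Youth dependency ratio: 17.6
Old-age dependency ratio: 25.0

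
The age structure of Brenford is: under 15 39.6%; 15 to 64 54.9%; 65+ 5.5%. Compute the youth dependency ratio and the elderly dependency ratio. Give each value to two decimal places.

Youth dependency ratio = 39.6 / 54.9 × 100 = 72.13
Old-age dependency ratio = 5.5 / 54.9 × 100 = 10.02

Youth dependency ratio: 72.13
Old-age dependency ratio: 10.02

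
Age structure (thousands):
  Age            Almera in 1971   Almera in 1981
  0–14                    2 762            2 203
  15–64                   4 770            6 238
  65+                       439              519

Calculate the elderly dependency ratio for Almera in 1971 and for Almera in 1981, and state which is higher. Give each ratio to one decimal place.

Almera in 1971: 9.2
Almera in 1981: 8.3
Higher: Almera in 1971

Almera in 1971: 439 / 4 770 × 100 = 9.2
Almera in 1981: 519 / 6 238 × 100 = 8.3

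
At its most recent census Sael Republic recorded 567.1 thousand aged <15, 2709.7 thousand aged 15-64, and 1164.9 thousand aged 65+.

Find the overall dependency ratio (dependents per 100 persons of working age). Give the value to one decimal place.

Total dependency ratio = (567.1 + 1164.9) / 2709.7 × 100 = 1732.0 / 2709.7 × 100 = 63.9

Total dependency ratio: 63.9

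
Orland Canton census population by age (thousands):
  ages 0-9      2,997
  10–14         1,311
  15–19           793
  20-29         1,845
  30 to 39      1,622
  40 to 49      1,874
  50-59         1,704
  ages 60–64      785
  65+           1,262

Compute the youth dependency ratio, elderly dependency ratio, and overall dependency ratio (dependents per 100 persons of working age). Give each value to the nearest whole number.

0–14: 2,997 + 1,311 = 4,308
15–64: 793 + 1,845 + 1,622 + 1,874 + 1,704 + 785 = 8,623
65+: 1,262
Youth dependency ratio = 4,308 / 8,623 × 100 = 50
Old-age dependency ratio = 1,262 / 8,623 × 100 = 15
Total dependency ratio = (4,308 + 1,262) / 8,623 × 100 = 5,570 / 8,623 × 100 = 65

Youth dependency ratio: 50
Old-age dependency ratio: 15
Total dependency ratio: 65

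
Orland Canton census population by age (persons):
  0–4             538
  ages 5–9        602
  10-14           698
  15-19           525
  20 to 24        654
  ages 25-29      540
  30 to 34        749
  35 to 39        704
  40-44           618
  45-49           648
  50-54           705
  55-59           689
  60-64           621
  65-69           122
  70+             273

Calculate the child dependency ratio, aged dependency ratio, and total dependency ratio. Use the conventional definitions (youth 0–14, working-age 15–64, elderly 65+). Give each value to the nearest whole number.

Youth dependency ratio: 28
Old-age dependency ratio: 6
Total dependency ratio: 35

0–14: 538 + 602 + 698 = 1838
15–64: 525 + 654 + 540 + 749 + 704 + 618 + 648 + 705 + 689 + 621 = 6453
65+: 122 + 273 = 395
Youth dependency ratio = 1838 / 6453 × 100 = 28
Old-age dependency ratio = 395 / 6453 × 100 = 6
Total dependency ratio = (1838 + 395) / 6453 × 100 = 2233 / 6453 × 100 = 35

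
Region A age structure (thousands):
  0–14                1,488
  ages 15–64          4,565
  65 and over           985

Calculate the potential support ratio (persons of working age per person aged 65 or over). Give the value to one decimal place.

Potential support ratio = 4,565 / 985 = 4.6

Potential support ratio: 4.6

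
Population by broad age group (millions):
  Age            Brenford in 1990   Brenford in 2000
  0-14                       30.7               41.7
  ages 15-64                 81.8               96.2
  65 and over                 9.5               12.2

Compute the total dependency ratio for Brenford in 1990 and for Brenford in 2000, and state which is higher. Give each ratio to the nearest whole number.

Brenford in 1990: 49
Brenford in 2000: 56
Higher: Brenford in 2000

Brenford in 1990: (30.7 + 9.5) / 81.8 × 100 = 40.2 / 81.8 × 100 = 49
Brenford in 2000: (41.7 + 12.2) / 96.2 × 100 = 53.9 / 96.2 × 100 = 56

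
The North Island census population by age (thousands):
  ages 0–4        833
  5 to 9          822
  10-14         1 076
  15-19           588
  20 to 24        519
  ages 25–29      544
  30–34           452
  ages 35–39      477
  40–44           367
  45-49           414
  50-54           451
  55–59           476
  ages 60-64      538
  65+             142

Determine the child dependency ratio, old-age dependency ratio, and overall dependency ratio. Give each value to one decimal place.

0–14: 833 + 822 + 1 076 = 2 731
15–64: 588 + 519 + 544 + 452 + 477 + 367 + 414 + 451 + 476 + 538 = 4 826
65+: 142
Youth dependency ratio = 2 731 / 4 826 × 100 = 56.6
Old-age dependency ratio = 142 / 4 826 × 100 = 2.9
Total dependency ratio = (2 731 + 142) / 4 826 × 100 = 2 873 / 4 826 × 100 = 59.5

Youth dependency ratio: 56.6
Old-age dependency ratio: 2.9
Total dependency ratio: 59.5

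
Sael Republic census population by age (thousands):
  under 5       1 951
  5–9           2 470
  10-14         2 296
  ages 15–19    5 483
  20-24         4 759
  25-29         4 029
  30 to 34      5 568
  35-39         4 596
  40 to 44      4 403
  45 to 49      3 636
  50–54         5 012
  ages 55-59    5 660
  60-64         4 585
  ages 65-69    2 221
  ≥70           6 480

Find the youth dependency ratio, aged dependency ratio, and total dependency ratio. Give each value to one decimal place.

Youth dependency ratio: 14.1
Old-age dependency ratio: 18.2
Total dependency ratio: 32.3

0–14: 1 951 + 2 470 + 2 296 = 6 717
15–64: 5 483 + 4 759 + 4 029 + 5 568 + 4 596 + 4 403 + 3 636 + 5 012 + 5 660 + 4 585 = 47 731
65+: 2 221 + 6 480 = 8 701
Youth dependency ratio = 6 717 / 47 731 × 100 = 14.1
Old-age dependency ratio = 8 701 / 47 731 × 100 = 18.2
Total dependency ratio = (6 717 + 8 701) / 47 731 × 100 = 15 418 / 47 731 × 100 = 32.3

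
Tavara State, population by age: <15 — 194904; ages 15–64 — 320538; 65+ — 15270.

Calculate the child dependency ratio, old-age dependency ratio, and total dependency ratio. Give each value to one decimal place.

Youth dependency ratio: 60.8
Old-age dependency ratio: 4.8
Total dependency ratio: 65.6

Youth dependency ratio = 194904 / 320538 × 100 = 60.8
Old-age dependency ratio = 15270 / 320538 × 100 = 4.8
Total dependency ratio = (194904 + 15270) / 320538 × 100 = 210174 / 320538 × 100 = 65.6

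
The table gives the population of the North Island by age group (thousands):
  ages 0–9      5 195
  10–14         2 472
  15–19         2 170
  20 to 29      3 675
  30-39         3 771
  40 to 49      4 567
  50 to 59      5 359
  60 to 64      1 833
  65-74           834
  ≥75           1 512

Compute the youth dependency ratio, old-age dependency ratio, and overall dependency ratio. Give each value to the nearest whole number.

0–14: 5 195 + 2 472 = 7 667
15–64: 2 170 + 3 675 + 3 771 + 4 567 + 5 359 + 1 833 = 21 375
65+: 834 + 1 512 = 2 346
Youth dependency ratio = 7 667 / 21 375 × 100 = 36
Old-age dependency ratio = 2 346 / 21 375 × 100 = 11
Total dependency ratio = (7 667 + 2 346) / 21 375 × 100 = 10 013 / 21 375 × 100 = 47

Youth dependency ratio: 36
Old-age dependency ratio: 11
Total dependency ratio: 47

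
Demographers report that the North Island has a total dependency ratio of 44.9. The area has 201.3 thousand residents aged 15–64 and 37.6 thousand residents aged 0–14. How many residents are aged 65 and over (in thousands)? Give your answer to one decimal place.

Aged 65 and over: 52.8

Total dependency ratio = (youth + elderly) / working-age × 100
44.9 = (37.6 + E) / 201.3 × 100
⇒ 52.8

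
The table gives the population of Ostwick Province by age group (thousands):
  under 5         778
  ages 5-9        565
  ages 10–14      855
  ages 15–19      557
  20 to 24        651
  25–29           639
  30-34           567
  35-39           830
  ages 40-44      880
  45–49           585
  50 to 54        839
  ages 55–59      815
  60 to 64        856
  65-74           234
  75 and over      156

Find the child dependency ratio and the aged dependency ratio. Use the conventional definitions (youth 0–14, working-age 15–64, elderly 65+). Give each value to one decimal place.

0–14: 778 + 565 + 855 = 2,198
15–64: 557 + 651 + 639 + 567 + 830 + 880 + 585 + 839 + 815 + 856 = 7,219
65+: 234 + 156 = 390
Youth dependency ratio = 2,198 / 7,219 × 100 = 30.4
Old-age dependency ratio = 390 / 7,219 × 100 = 5.4

Youth dependency ratio: 30.4
Old-age dependency ratio: 5.4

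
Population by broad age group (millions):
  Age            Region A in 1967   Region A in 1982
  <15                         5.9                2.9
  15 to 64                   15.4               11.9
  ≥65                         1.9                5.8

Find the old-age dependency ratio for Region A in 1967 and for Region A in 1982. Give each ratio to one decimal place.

Region A in 1967: 12.3
Region A in 1982: 48.7

Region A in 1967: 1.9 / 15.4 × 100 = 12.3
Region A in 1982: 5.8 / 11.9 × 100 = 48.7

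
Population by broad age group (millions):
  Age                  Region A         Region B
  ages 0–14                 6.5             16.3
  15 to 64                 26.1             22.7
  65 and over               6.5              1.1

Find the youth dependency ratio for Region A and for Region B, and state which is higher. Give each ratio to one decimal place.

Region A: 6.5 / 26.1 × 100 = 24.9
Region B: 16.3 / 22.7 × 100 = 71.8

Region A: 24.9
Region B: 71.8
Higher: Region B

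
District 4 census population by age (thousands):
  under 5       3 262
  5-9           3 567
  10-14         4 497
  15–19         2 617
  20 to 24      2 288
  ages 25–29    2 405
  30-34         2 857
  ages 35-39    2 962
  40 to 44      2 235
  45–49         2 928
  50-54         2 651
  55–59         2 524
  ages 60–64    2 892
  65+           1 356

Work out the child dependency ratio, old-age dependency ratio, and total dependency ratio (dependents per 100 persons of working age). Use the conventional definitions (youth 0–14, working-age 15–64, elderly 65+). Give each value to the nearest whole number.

0–14: 3 262 + 3 567 + 4 497 = 11 326
15–64: 2 617 + 2 288 + 2 405 + 2 857 + 2 962 + 2 235 + 2 928 + 2 651 + 2 524 + 2 892 = 26 359
65+: 1 356
Youth dependency ratio = 11 326 / 26 359 × 100 = 43
Old-age dependency ratio = 1 356 / 26 359 × 100 = 5
Total dependency ratio = (11 326 + 1 356) / 26 359 × 100 = 12 682 / 26 359 × 100 = 48

Youth dependency ratio: 43
Old-age dependency ratio: 5
Total dependency ratio: 48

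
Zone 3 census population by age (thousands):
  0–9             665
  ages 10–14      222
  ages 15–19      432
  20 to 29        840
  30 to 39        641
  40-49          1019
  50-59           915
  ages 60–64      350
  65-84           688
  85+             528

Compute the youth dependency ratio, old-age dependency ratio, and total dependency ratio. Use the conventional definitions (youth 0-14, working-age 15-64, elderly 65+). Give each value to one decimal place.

Youth dependency ratio: 21.1
Old-age dependency ratio: 29.0
Total dependency ratio: 50.1

0–14: 665 + 222 = 887
15–64: 432 + 840 + 641 + 1019 + 915 + 350 = 4197
65+: 688 + 528 = 1216
Youth dependency ratio = 887 / 4197 × 100 = 21.1
Old-age dependency ratio = 1216 / 4197 × 100 = 29.0
Total dependency ratio = (887 + 1216) / 4197 × 100 = 2103 / 4197 × 100 = 50.1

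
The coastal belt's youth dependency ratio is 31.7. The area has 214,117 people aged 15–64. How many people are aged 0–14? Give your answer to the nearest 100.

Aged 0–14: 67,900

Youth dependency ratio = youth / working-age × 100
31.7 = Y / 214,117 × 100
⇒ 67,900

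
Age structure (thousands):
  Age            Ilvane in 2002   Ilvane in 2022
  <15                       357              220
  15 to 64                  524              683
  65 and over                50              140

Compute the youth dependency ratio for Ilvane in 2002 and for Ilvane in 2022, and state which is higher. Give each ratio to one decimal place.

Ilvane in 2002: 357 / 524 × 100 = 68.1
Ilvane in 2022: 220 / 683 × 100 = 32.2

Ilvane in 2002: 68.1
Ilvane in 2022: 32.2
Higher: Ilvane in 2002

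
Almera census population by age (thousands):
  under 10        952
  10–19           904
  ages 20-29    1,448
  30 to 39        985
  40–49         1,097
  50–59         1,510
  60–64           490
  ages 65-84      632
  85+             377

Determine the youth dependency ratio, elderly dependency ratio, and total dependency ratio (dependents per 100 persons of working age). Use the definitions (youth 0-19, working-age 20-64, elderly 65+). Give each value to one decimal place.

Youth dependency ratio: 33.6
Old-age dependency ratio: 18.2
Total dependency ratio: 51.8

0–19: 952 + 904 = 1,856
20–64: 1,448 + 985 + 1,097 + 1,510 + 490 = 5,530
65+: 632 + 377 = 1,009
Youth dependency ratio = 1,856 / 5,530 × 100 = 33.6
Old-age dependency ratio = 1,009 / 5,530 × 100 = 18.2
Total dependency ratio = (1,856 + 1,009) / 5,530 × 100 = 2,865 / 5,530 × 100 = 51.8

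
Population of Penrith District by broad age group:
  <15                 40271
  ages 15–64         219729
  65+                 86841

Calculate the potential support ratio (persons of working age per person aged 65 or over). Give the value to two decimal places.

Potential support ratio: 2.53

Potential support ratio = 219729 / 86841 = 2.53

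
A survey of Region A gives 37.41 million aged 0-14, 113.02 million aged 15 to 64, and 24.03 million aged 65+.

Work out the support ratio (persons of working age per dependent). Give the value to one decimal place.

Support ratio: 1.8

Support ratio = 113.02 / (37.41 + 24.03) = 113.02 / 61.44 = 1.8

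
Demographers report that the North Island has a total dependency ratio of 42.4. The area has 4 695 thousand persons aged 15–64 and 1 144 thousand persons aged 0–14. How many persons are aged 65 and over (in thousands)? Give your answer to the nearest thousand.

Aged 65 and over: 847

Total dependency ratio = (youth + elderly) / working-age × 100
42.4 = (1 144 + E) / 4 695 × 100
⇒ 847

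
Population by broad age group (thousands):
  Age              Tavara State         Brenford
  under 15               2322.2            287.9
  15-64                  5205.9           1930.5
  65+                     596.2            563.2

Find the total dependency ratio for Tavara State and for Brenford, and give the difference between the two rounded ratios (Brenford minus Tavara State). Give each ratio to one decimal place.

Tavara State: (2322.2 + 596.2) / 5205.9 × 100 = 2918.4 / 5205.9 × 100 = 56.1
Brenford: (287.9 + 563.2) / 1930.5 × 100 = 851.1 / 1930.5 × 100 = 44.1

Tavara State: 56.1
Brenford: 44.1
Difference: -12.0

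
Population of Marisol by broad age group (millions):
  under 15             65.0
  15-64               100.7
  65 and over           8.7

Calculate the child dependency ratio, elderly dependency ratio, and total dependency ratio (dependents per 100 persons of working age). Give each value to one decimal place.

Youth dependency ratio = 65.0 / 100.7 × 100 = 64.5
Old-age dependency ratio = 8.7 / 100.7 × 100 = 8.6
Total dependency ratio = (65.0 + 8.7) / 100.7 × 100 = 73.7 / 100.7 × 100 = 73.2

Youth dependency ratio: 64.5
Old-age dependency ratio: 8.6
Total dependency ratio: 73.2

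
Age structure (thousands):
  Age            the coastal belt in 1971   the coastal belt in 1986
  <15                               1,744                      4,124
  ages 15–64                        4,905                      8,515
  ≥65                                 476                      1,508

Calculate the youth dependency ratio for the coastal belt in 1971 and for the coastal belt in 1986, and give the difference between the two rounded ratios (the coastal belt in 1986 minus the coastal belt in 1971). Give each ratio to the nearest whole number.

the coastal belt in 1971: 36
the coastal belt in 1986: 48
Difference: +12

the coastal belt in 1971: 1,744 / 4,905 × 100 = 36
the coastal belt in 1986: 4,124 / 8,515 × 100 = 48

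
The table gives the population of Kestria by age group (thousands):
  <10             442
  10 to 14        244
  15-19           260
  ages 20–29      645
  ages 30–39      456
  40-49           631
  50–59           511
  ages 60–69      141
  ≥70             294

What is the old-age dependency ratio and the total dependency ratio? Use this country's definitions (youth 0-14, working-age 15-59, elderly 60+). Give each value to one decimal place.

Old-age dependency ratio: 17.4
Total dependency ratio: 44.8

0–14: 442 + 244 = 686
15–59: 260 + 645 + 456 + 631 + 511 = 2,503
60+: 141 + 294 = 435
Old-age dependency ratio = 435 / 2,503 × 100 = 17.4
Total dependency ratio = (686 + 435) / 2,503 × 100 = 1,121 / 2,503 × 100 = 44.8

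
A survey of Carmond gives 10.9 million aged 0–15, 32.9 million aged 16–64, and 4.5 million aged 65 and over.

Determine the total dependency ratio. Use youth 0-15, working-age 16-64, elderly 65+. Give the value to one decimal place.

Total dependency ratio: 46.8

Total dependency ratio = (10.9 + 4.5) / 32.9 × 100 = 15.4 / 32.9 × 100 = 46.8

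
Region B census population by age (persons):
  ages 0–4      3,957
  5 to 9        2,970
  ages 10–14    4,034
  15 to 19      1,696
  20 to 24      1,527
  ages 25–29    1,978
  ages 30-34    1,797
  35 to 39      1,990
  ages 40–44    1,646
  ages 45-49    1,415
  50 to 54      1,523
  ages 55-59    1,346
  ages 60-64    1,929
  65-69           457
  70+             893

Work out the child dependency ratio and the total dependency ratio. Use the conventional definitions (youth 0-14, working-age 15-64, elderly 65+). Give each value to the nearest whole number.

Youth dependency ratio: 65
Total dependency ratio: 73

0–14: 3,957 + 2,970 + 4,034 = 10,961
15–64: 1,696 + 1,527 + 1,978 + 1,797 + 1,990 + 1,646 + 1,415 + 1,523 + 1,346 + 1,929 = 16,847
65+: 457 + 893 = 1,350
Youth dependency ratio = 10,961 / 16,847 × 100 = 65
Total dependency ratio = (10,961 + 1,350) / 16,847 × 100 = 12,311 / 16,847 × 100 = 73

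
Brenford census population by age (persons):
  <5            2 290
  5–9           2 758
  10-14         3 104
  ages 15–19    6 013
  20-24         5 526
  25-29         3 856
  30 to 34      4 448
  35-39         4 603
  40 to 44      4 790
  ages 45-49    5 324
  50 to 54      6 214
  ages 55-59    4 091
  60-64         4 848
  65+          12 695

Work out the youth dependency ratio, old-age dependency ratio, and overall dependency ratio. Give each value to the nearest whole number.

0–14: 2 290 + 2 758 + 3 104 = 8 152
15–64: 6 013 + 5 526 + 3 856 + 4 448 + 4 603 + 4 790 + 5 324 + 6 214 + 4 091 + 4 848 = 49 713
65+: 12 695
Youth dependency ratio = 8 152 / 49 713 × 100 = 16
Old-age dependency ratio = 12 695 / 49 713 × 100 = 26
Total dependency ratio = (8 152 + 12 695) / 49 713 × 100 = 20 847 / 49 713 × 100 = 42

Youth dependency ratio: 16
Old-age dependency ratio: 26
Total dependency ratio: 42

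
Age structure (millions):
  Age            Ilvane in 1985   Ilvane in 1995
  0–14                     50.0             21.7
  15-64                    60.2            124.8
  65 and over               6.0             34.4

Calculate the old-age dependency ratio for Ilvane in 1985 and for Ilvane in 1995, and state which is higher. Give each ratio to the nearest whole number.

Ilvane in 1985: 10
Ilvane in 1995: 28
Higher: Ilvane in 1995

Ilvane in 1985: 6.0 / 60.2 × 100 = 10
Ilvane in 1995: 34.4 / 124.8 × 100 = 28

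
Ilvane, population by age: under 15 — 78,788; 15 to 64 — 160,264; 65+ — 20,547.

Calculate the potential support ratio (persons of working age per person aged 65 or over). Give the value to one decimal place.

Potential support ratio = 160,264 / 20,547 = 7.8

Potential support ratio: 7.8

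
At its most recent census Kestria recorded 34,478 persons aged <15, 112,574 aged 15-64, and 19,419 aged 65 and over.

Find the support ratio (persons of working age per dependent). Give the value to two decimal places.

Support ratio: 2.09

Support ratio = 112,574 / (34,478 + 19,419) = 112,574 / 53,897 = 2.09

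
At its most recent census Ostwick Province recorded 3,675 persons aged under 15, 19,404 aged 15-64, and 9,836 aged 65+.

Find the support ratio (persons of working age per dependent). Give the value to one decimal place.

Support ratio: 1.4

Support ratio = 19,404 / (3,675 + 9,836) = 19,404 / 13,511 = 1.4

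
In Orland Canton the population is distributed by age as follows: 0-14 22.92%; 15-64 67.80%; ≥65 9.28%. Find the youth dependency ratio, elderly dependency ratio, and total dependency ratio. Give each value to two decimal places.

Youth dependency ratio: 33.81
Old-age dependency ratio: 13.69
Total dependency ratio: 47.49

Youth dependency ratio = 22.92 / 67.80 × 100 = 33.81
Old-age dependency ratio = 9.28 / 67.80 × 100 = 13.69
Total dependency ratio = (22.92 + 9.28) / 67.80 × 100 = 32.20 / 67.80 × 100 = 47.49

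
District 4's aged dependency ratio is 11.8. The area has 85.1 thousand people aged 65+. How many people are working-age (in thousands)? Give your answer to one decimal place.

Working-age: 721.2

Old-age dependency ratio = elderly / working-age × 100
11.8 = 85.1 / W × 100
⇒ 721.2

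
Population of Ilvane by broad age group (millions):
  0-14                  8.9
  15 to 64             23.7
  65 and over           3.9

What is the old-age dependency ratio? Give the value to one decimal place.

Old-age dependency ratio: 16.5

Old-age dependency ratio = 3.9 / 23.7 × 100 = 16.5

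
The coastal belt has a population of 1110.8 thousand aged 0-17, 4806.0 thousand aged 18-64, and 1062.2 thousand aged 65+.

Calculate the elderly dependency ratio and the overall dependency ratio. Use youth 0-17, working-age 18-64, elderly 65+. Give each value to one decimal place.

Old-age dependency ratio = 1062.2 / 4806.0 × 100 = 22.1
Total dependency ratio = (1110.8 + 1062.2) / 4806.0 × 100 = 2173.0 / 4806.0 × 100 = 45.2

Old-age dependency ratio: 22.1
Total dependency ratio: 45.2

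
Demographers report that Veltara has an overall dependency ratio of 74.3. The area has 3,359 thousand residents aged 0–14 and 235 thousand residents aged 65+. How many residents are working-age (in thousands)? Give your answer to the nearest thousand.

Total dependency ratio = (youth + elderly) / working-age × 100
74.3 = (3,359 + 235) / W × 100
⇒ 4,837

Working-age: 4,837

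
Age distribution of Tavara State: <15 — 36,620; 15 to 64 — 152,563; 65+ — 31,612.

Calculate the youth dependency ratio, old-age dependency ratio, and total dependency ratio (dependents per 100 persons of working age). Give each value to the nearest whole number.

Youth dependency ratio: 24
Old-age dependency ratio: 21
Total dependency ratio: 45

Youth dependency ratio = 36,620 / 152,563 × 100 = 24
Old-age dependency ratio = 31,612 / 152,563 × 100 = 21
Total dependency ratio = (36,620 + 31,612) / 152,563 × 100 = 68,232 / 152,563 × 100 = 45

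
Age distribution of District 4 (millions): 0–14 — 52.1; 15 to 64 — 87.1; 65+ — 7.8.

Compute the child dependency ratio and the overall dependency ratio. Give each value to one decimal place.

Youth dependency ratio = 52.1 / 87.1 × 100 = 59.8
Total dependency ratio = (52.1 + 7.8) / 87.1 × 100 = 59.9 / 87.1 × 100 = 68.8

Youth dependency ratio: 59.8
Total dependency ratio: 68.8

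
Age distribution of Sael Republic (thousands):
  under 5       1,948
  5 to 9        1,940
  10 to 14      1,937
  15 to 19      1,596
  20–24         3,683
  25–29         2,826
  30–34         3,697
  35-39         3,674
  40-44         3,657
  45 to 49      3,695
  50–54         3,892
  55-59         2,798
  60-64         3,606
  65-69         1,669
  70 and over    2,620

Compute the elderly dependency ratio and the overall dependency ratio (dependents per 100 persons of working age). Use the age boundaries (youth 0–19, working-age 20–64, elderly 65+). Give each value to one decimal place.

Old-age dependency ratio: 13.6
Total dependency ratio: 37.1

0–19: 1,948 + 1,940 + 1,937 + 1,596 = 7,421
20–64: 3,683 + 2,826 + 3,697 + 3,674 + 3,657 + 3,695 + 3,892 + 2,798 + 3,606 = 31,528
65+: 1,669 + 2,620 = 4,289
Old-age dependency ratio = 4,289 / 31,528 × 100 = 13.6
Total dependency ratio = (7,421 + 4,289) / 31,528 × 100 = 11,710 / 31,528 × 100 = 37.1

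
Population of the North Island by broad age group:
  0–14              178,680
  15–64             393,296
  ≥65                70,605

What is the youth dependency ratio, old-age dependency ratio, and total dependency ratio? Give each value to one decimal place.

Youth dependency ratio = 178,680 / 393,296 × 100 = 45.4
Old-age dependency ratio = 70,605 / 393,296 × 100 = 18.0
Total dependency ratio = (178,680 + 70,605) / 393,296 × 100 = 249,285 / 393,296 × 100 = 63.4

Youth dependency ratio: 45.4
Old-age dependency ratio: 18.0
Total dependency ratio: 63.4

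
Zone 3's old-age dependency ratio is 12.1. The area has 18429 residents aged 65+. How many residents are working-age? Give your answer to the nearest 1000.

Working-age: 152000

Old-age dependency ratio = elderly / working-age × 100
12.1 = 18429 / W × 100
⇒ 152000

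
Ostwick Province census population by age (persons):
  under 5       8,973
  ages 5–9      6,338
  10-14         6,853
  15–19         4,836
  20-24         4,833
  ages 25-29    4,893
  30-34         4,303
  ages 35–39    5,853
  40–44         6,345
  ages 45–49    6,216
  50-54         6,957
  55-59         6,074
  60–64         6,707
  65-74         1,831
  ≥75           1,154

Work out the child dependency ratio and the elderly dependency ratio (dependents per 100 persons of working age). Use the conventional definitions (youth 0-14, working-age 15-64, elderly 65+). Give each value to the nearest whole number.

Youth dependency ratio: 39
Old-age dependency ratio: 5

0–14: 8,973 + 6,338 + 6,853 = 22,164
15–64: 4,836 + 4,833 + 4,893 + 4,303 + 5,853 + 6,345 + 6,216 + 6,957 + 6,074 + 6,707 = 57,017
65+: 1,831 + 1,154 = 2,985
Youth dependency ratio = 22,164 / 57,017 × 100 = 39
Old-age dependency ratio = 2,985 / 57,017 × 100 = 5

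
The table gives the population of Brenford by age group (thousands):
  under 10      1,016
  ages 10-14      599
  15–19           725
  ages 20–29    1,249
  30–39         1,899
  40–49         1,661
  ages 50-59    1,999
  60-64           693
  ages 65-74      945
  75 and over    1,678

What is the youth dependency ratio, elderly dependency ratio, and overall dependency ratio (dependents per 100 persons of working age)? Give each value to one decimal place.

Youth dependency ratio: 19.6
Old-age dependency ratio: 31.9
Total dependency ratio: 51.5

0–14: 1,016 + 599 = 1,615
15–64: 725 + 1,249 + 1,899 + 1,661 + 1,999 + 693 = 8,226
65+: 945 + 1,678 = 2,623
Youth dependency ratio = 1,615 / 8,226 × 100 = 19.6
Old-age dependency ratio = 2,623 / 8,226 × 100 = 31.9
Total dependency ratio = (1,615 + 2,623) / 8,226 × 100 = 4,238 / 8,226 × 100 = 51.5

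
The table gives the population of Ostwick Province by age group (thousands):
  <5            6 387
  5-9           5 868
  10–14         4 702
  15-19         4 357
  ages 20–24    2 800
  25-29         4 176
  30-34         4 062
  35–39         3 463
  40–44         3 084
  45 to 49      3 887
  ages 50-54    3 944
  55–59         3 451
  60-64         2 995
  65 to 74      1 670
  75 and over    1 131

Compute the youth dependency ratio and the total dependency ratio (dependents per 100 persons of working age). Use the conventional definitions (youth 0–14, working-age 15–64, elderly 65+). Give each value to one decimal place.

0–14: 6 387 + 5 868 + 4 702 = 16 957
15–64: 4 357 + 2 800 + 4 176 + 4 062 + 3 463 + 3 084 + 3 887 + 3 944 + 3 451 + 2 995 = 36 219
65+: 1 670 + 1 131 = 2 801
Youth dependency ratio = 16 957 / 36 219 × 100 = 46.8
Total dependency ratio = (16 957 + 2 801) / 36 219 × 100 = 19 758 / 36 219 × 100 = 54.6

Youth dependency ratio: 46.8
Total dependency ratio: 54.6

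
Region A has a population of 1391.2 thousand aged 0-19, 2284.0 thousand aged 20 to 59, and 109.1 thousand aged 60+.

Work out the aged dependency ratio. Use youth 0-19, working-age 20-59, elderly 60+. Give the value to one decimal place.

Old-age dependency ratio = 109.1 / 2284.0 × 100 = 4.8

Old-age dependency ratio: 4.8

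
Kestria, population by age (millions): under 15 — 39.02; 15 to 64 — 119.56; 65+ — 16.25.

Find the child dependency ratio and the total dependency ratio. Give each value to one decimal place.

Youth dependency ratio: 32.6
Total dependency ratio: 46.2

Youth dependency ratio = 39.02 / 119.56 × 100 = 32.6
Total dependency ratio = (39.02 + 16.25) / 119.56 × 100 = 55.27 / 119.56 × 100 = 46.2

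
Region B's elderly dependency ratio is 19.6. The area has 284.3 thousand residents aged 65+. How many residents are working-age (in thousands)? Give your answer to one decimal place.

Old-age dependency ratio = elderly / working-age × 100
19.6 = 284.3 / W × 100
⇒ 1,450.5

Working-age: 1,450.5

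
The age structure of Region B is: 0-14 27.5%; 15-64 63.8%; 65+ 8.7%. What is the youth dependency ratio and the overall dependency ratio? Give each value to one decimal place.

Youth dependency ratio: 43.1
Total dependency ratio: 56.7

Youth dependency ratio = 27.5 / 63.8 × 100 = 43.1
Total dependency ratio = (27.5 + 8.7) / 63.8 × 100 = 36.2 / 63.8 × 100 = 56.7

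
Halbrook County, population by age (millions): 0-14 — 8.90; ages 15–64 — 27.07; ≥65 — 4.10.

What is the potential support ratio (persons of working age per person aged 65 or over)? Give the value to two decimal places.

Potential support ratio: 6.60

Potential support ratio = 27.07 / 4.10 = 6.60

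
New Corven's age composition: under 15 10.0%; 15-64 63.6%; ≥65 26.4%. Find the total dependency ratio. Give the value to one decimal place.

Total dependency ratio = (10.0 + 26.4) / 63.6 × 100 = 36.4 / 63.6 × 100 = 57.2

Total dependency ratio: 57.2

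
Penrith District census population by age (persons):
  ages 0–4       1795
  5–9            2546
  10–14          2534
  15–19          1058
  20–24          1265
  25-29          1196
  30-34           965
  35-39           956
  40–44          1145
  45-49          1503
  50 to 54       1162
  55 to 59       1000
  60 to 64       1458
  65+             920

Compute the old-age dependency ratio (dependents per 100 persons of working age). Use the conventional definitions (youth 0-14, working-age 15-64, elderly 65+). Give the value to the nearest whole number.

Old-age dependency ratio: 8

0–14: 1795 + 2546 + 2534 = 6875
15–64: 1058 + 1265 + 1196 + 965 + 956 + 1145 + 1503 + 1162 + 1000 + 1458 = 11708
65+: 920
Old-age dependency ratio = 920 / 11708 × 100 = 8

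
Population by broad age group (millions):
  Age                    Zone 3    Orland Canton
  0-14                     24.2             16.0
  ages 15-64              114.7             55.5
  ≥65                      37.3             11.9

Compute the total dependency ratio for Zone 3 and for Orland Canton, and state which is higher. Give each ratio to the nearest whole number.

Zone 3: (24.2 + 37.3) / 114.7 × 100 = 61.5 / 114.7 × 100 = 54
Orland Canton: (16.0 + 11.9) / 55.5 × 100 = 27.9 / 55.5 × 100 = 50

Zone 3: 54
Orland Canton: 50
Higher: Zone 3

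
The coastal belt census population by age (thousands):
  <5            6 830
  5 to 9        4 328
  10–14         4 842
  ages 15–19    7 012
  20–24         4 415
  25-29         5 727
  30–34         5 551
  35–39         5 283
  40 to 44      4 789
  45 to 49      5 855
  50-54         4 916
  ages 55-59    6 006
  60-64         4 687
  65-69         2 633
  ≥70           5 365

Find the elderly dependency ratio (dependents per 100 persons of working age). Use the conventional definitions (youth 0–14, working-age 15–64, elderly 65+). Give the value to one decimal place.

Old-age dependency ratio: 14.7

0–14: 6 830 + 4 328 + 4 842 = 16 000
15–64: 7 012 + 4 415 + 5 727 + 5 551 + 5 283 + 4 789 + 5 855 + 4 916 + 6 006 + 4 687 = 54 241
65+: 2 633 + 5 365 = 7 998
Old-age dependency ratio = 7 998 / 54 241 × 100 = 14.7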